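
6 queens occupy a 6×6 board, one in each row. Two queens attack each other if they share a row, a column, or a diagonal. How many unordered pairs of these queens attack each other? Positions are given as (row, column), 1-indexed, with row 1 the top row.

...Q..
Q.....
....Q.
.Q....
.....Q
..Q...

All columns are distinct and no two queens satisfy |Δrow| = |Δcol|, so no pair attacks.

0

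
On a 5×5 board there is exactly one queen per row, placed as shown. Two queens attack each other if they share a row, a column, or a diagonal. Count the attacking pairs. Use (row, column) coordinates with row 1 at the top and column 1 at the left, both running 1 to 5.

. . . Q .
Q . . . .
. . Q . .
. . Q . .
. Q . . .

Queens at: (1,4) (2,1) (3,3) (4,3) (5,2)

Same column: (3,3)–(4,3) (column 3).
Same diagonal: (2,1)–(4,3) (|2−4| = |1−3| = 2); (4,3)–(5,2) (|4−5| = |3−2| = 1).
Total attacking pairs: 3.

3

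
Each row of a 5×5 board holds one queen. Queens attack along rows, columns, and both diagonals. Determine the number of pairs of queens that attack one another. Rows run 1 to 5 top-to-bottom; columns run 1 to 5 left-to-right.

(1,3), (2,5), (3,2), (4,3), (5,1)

3

Same column: (1,3)–(4,3) (column 3).
Same diagonal: (2,5)–(4,3) (|2−4| = |5−3| = 2); (3,2)–(4,3) (|3−4| = |2−3| = 1).
Total attacking pairs: 3.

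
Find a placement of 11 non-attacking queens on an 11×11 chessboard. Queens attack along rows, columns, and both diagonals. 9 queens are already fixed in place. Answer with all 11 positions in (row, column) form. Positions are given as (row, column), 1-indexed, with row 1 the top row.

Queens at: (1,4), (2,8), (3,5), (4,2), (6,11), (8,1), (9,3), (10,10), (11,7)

(1,4) (2,8) (3,5) (4,2) (5,9) (6,11) (7,6) (8,1) (9,3) (10,10) (11,7)

Row 5: attacked by (1,4)→{4,8}; (2,8)→{5,8,11}; (3,5)→{3,5,7}; (4,2)→{1,2,3}; (6,11)→{10,11}; (8,1)→{1,4}; (9,3)→{3,7}; (10,10)→{5,10}; (11,7)→{1,7}. Safe: 6, 9. Place at column 9.
Row 7: attacked by (1,4)→{4,10}; (2,8)→{3,8}; (3,5)→{1,5,9}; (4,2)→{2,5}; (5,9)→{7,9,11}; (6,11)→{10,11}; (8,1)→{1,2}; (9,3)→{1,3,5}; (10,10)→{7,10}; (11,7)→{3,7,11}. Safe: 6. Place at column 6.
Columns [4, 8, 5, 2, 9, 11, 6, 1, 3, 10, 7], r−c [-3, -6, -2, 2, -4, -5, 1, 7, 6, 0, 4], r+c [5, 10, 8, 6, 14, 17, 13, 9, 12, 20, 18] are all distinct, so no two queens attack.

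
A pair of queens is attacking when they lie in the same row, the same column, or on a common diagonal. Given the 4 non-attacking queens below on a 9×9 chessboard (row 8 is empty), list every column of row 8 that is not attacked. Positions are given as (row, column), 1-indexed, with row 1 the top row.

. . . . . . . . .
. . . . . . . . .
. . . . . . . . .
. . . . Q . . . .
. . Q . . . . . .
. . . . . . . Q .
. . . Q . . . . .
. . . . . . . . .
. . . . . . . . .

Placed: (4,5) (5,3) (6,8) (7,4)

(4,5) attacks row 8 at column 5 and diagonals 1, 9.
(5,3) attacks row 8 at column 3 and diagonals 6.
(6,8) attacks row 8 at column 8 and diagonals 6.
(7,4) attacks row 8 at column 4 and diagonals 3, 5.
Attacked columns: {1, 3, 4, 5, 6, 8, 9}. Safe: {2, 7}.

columns 2, 7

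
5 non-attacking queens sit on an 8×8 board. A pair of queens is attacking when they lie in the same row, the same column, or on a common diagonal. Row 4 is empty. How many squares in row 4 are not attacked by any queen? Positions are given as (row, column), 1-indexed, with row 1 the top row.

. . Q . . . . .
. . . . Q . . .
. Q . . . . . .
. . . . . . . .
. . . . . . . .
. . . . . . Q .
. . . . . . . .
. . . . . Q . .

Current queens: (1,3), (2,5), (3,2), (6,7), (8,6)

2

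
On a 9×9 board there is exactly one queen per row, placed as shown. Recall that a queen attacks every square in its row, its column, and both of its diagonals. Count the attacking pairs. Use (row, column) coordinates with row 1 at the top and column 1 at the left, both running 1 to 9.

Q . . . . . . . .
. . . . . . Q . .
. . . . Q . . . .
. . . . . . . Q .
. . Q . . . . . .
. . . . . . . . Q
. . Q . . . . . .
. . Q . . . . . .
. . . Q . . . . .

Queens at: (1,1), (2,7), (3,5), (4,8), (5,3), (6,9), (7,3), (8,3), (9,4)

5

Same column: (5,3)–(7,3) (column 3); (5,3)–(8,3) (column 3); (7,3)–(8,3) (column 3).
Same diagonal: (3,5)–(5,3) (|3−5| = |5−3| = 2); (8,3)–(9,4) (|8−9| = |3−4| = 1).
Total attacking pairs: 5.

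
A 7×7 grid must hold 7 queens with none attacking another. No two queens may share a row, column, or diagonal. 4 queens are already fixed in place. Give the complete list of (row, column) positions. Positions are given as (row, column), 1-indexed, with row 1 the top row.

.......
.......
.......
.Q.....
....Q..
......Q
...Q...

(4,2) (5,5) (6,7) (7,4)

Row 1: attacked by (4,2)→{2,5}; (5,5)→{1,5}; (6,7)→{2,7}; (7,4)→{4}. Safe: 3, 6. Place at column 3.
Row 2: attacked by (1,3)→{2,3,4}; (4,2)→{2,4}; (5,5)→{2,5}; (6,7)→{3,7}; (7,4)→{4}. Safe: 1, 6. Place at column 1.
Row 3: attacked by (1,3)→{1,3,5}; (2,1)→{1,2}; (4,2)→{1,2,3}; (5,5)→{3,5,7}; (6,7)→{4,7}; (7,4)→{4}. Safe: 6. Place at column 6.
Columns [3, 1, 6, 2, 5, 7, 4], r−c [-2, 1, -3, 2, 0, -1, 3], r+c [4, 3, 9, 6, 10, 13, 11] are all distinct, so no two queens attack.

(1,3) (2,1) (3,6) (4,2) (5,5) (6,7) (7,4)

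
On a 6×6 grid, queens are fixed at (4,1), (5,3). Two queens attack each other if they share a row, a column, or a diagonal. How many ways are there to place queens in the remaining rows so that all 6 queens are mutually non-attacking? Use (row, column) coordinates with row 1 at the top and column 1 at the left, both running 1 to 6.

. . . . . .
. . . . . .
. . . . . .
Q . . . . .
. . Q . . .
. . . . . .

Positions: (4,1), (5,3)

Branch on row 1: col 2 → 1; col 5 → 0; col 6 → 0.
Sum: 1 + 0 + 0 = 1.

1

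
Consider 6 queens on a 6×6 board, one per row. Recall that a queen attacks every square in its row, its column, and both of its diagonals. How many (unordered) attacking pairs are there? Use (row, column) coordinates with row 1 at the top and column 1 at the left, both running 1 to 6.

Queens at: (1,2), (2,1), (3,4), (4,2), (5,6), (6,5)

7

Same column: (1,2)–(4,2) (column 2).
Same diagonal: (1,2)–(2,1) (|1−2| = |2−1| = 1); (1,2)–(3,4) (|1−3| = |2−4| = 2); (1,2)–(5,6) (|1−5| = |2−6| = 4); (2,1)–(6,5) (|2−6| = |1−5| = 4); (3,4)–(5,6) (|3−5| = |4−6| = 2); (5,6)–(6,5) (|5−6| = |6−5| = 1).
Total attacking pairs: 7.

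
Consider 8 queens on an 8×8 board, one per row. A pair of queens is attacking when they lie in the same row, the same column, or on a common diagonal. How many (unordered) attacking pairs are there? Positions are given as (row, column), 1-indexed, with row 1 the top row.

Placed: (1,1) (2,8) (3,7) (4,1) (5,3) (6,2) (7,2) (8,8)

6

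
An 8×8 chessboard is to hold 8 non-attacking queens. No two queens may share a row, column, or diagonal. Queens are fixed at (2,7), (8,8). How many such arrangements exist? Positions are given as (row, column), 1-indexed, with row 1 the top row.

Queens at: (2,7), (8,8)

2

Branch on row 1: col 2 → 0; col 3 → 0; col 4 → 1; col 5 → 1.
Sum: 0 + 0 + 1 + 1 = 2.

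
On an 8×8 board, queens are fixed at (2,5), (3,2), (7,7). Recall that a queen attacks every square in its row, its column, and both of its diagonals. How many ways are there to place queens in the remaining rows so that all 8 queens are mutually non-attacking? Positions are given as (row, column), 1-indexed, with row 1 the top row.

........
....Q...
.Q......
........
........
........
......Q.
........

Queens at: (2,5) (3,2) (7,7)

1

Branch on row 1: col 3 → 1; col 8 → 0.
Sum: 1 + 0 = 1.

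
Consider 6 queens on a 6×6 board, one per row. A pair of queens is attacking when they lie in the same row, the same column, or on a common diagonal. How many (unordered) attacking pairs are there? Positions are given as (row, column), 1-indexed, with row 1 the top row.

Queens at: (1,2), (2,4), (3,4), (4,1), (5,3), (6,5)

2

Same column: (2,4)–(3,4) (column 4).
Same diagonal: (1,2)–(3,4) (|1−3| = |2−4| = 2).
Total attacking pairs: 2.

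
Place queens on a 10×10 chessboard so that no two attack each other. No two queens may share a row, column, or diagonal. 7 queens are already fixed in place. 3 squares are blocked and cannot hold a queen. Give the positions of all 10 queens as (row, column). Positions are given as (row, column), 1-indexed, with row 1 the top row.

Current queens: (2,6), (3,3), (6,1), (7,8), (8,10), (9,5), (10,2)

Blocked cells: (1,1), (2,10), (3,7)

(1,9) (2,6) (3,3) (4,7) (5,4) (6,1) (7,8) (8,10) (9,5) (10,2)

Row 1: attacked by (2,6)→{5,6,7}; (3,3)→{1,3,5}; (6,1)→{1,6}; (7,8)→{2,8}; (8,10)→{3,10}; (9,5)→{5}; (10,2)→{2}. Blocked: 1. Safe: 4, 9. Place at column 9.
Row 4: attacked by (1,9)→{6,9}; (2,6)→{4,6,8}; (3,3)→{2,3,4}; (6,1)→{1,3}; (7,8)→{5,8}; (8,10)→{6,10}; (9,5)→{5,10}; (10,2)→{2,8}. Safe: 7. Place at column 7.
Row 5: attacked by (1,9)→{5,9}; (2,6)→{3,6,9}; (3,3)→{1,3,5}; (4,7)→{6,7,8}; (6,1)→{1,2}; (7,8)→{6,8,10}; (8,10)→{7,10}; (9,5)→{1,5,9}; (10,2)→{2,7}. Safe: 4. Place at column 4.
Columns [9, 6, 3, 7, 4, 1, 8, 10, 5, 2], r−c [-8, -4, 0, -3, 1, 5, -1, -2, 4, 8], r+c [10, 8, 6, 11, 9, 7, 15, 18, 14, 12] are all distinct, so no two queens attack.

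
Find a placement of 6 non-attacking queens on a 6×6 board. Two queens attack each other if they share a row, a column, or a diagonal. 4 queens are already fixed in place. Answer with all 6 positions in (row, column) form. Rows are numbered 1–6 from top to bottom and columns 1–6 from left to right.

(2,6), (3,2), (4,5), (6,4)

(1,3) (2,6) (3,2) (4,5) (5,1) (6,4)

Row 1: attacked by (2,6)→{5,6}; (3,2)→{2,4}; (4,5)→{2,5}; (6,4)→{4}. Safe: 1, 3. Place at column 3.
Row 5: attacked by (1,3)→{3}; (2,6)→{3,6}; (3,2)→{2,4}; (4,5)→{4,5,6}; (6,4)→{3,4,5}. Safe: 1. Place at column 1.
Columns [3, 6, 2, 5, 1, 4], r−c [-2, -4, 1, -1, 4, 2], r+c [4, 8, 5, 9, 6, 10] are all distinct, so no two queens attack.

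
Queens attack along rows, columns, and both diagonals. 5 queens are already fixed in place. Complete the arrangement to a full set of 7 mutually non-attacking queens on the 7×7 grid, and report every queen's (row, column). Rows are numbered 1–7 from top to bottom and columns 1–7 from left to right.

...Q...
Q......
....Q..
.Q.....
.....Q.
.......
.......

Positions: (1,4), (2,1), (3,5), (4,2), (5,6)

(1,4) (2,1) (3,5) (4,2) (5,6) (6,3) (7,7)

Row 6: attacked by (1,4)→{4}; (2,1)→{1,5}; (3,5)→{2,5}; (4,2)→{2,4}; (5,6)→{5,6,7}. Safe: 3. Place at column 3.
Row 7: attacked by (1,4)→{4}; (2,1)→{1,6}; (3,5)→{1,5}; (4,2)→{2,5}; (5,6)→{4,6}; (6,3)→{2,3,4}. Safe: 7. Place at column 7.
Columns [4, 1, 5, 2, 6, 3, 7], r−c [-3, 1, -2, 2, -1, 3, 0], r+c [5, 3, 8, 6, 11, 9, 14] are all distinct, so no two queens attack.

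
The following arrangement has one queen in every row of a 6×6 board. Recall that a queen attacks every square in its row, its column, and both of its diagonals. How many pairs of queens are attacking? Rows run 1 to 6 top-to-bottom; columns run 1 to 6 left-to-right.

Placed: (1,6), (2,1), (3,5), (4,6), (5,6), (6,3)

4

Same column: (1,6)–(4,6) (column 6); (1,6)–(5,6) (column 6); (4,6)–(5,6) (column 6).
Same diagonal: (3,5)–(4,6) (|3−4| = |5−6| = 1).
Total attacking pairs: 4.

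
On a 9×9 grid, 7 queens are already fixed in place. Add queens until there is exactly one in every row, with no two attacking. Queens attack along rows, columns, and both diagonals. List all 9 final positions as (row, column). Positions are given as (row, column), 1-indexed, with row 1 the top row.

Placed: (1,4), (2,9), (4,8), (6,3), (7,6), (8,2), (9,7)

(1,4) (2,9) (3,5) (4,8) (5,1) (6,3) (7,6) (8,2) (9,7)

Row 3: attacked by (1,4)→{2,4,6}; (2,9)→{8,9}; (4,8)→{7,8,9}; (6,3)→{3,6}; (7,6)→{2,6}; (8,2)→{2,7}; (9,7)→{1,7}. Safe: 5. Place at column 5.
Row 5: attacked by (1,4)→{4,8}; (2,9)→{6,9}; (3,5)→{3,5,7}; (4,8)→{7,8,9}; (6,3)→{2,3,4}; (7,6)→{4,6,8}; (8,2)→{2,5}; (9,7)→{3,7}. Safe: 1. Place at column 1.
Columns [4, 9, 5, 8, 1, 3, 6, 2, 7], r−c [-3, -7, -2, -4, 4, 3, 1, 6, 2], r+c [5, 11, 8, 12, 6, 9, 13, 10, 16] are all distinct, so no two queens attack.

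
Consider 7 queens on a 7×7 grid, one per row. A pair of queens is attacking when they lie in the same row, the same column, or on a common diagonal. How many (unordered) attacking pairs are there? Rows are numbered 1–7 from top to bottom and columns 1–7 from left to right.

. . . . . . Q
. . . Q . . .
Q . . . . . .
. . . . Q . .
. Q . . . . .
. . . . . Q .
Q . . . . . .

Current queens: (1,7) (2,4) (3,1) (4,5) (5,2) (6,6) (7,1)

Same column: (3,1)–(7,1) (column 1).
Same diagonal: (1,7)–(7,1) (|1−7| = |7−1| = 6).
Total attacking pairs: 2.

2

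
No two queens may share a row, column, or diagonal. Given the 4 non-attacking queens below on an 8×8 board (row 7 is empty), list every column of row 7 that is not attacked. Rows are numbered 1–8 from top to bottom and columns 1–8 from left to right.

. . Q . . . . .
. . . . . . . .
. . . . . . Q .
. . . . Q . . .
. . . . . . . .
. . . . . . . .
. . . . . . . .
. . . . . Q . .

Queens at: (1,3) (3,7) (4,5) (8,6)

columns 1, 4

(1,3) attacks row 7 at column 3.
(3,7) attacks row 7 at column 7 and diagonals 3.
(4,5) attacks row 7 at column 5 and diagonals 2, 8.
(8,6) attacks row 7 at column 6 and diagonals 5, 7.
Attacked columns: {2, 3, 5, 6, 7, 8}. Safe: {1, 4}.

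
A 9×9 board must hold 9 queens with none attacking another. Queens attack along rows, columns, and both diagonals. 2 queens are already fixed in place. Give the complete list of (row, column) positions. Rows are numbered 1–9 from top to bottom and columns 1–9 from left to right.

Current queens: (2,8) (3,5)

(1,6) (2,8) (3,5) (4,2) (5,9) (6,7) (7,4) (8,1) (9,3)

Row 1: attacked by (2,8)→{7,8,9}; (3,5)→{3,5,7}. Safe: 1, 2, 4, 6. Place at column 6.
Row 4: attacked by (1,6)→{3,6,9}; (2,8)→{6,8}; (3,5)→{4,5,6}. Safe: 1, 2, 7. Place at column 2.
Row 5: attacked by (1,6)→{2,6}; (2,8)→{5,8}; (3,5)→{3,5,7}; (4,2)→{1,2,3}. Safe: 4, 9. Place at column 9.
Row 6: attacked by (1,6)→{1,6}; (2,8)→{4,8}; (3,5)→{2,5,8}; (4,2)→{2,4}; (5,9)→{8,9}. Safe: 3, 7. Place at column 7.
Row 7: attacked by (1,6)→{6}; (2,8)→{3,8}; (3,5)→{1,5,9}; (4,2)→{2,5}; (5,9)→{7,9}; (6,7)→{6,7,8}. Safe: 4. Place at column 4.
Row 8: attacked by (1,6)→{6}; (2,8)→{2,8}; (3,5)→{5}; (4,2)→{2,6}; (5,9)→{6,9}; (6,7)→{5,7,9}; (7,4)→{3,4,5}. Safe: 1. Place at column 1.
Row 9: attacked by (1,6)→{6}; (2,8)→{1,8}; (3,5)→{5}; (4,2)→{2,7}; (5,9)→{5,9}; (6,7)→{4,7}; (7,4)→{2,4,6}; (8,1)→{1,2}. Safe: 3. Place at column 3.
Columns [6, 8, 5, 2, 9, 7, 4, 1, 3], r−c [-5, -6, -2, 2, -4, -1, 3, 7, 6], r+c [7, 10, 8, 6, 14, 13, 11, 9, 12] are all distinct, so no two queens attack.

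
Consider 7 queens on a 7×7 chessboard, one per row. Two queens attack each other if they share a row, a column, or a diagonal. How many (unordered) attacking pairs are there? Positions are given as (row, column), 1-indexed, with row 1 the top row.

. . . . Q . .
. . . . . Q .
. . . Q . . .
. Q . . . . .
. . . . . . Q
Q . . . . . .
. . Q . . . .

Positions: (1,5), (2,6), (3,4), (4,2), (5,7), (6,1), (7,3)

3

Same diagonal: (1,5)–(2,6) (|1−2| = |5−6| = 1); (1,5)–(4,2) (|1−4| = |5−2| = 3); (3,4)–(6,1) (|3−6| = |4−1| = 3).
Total attacking pairs: 3.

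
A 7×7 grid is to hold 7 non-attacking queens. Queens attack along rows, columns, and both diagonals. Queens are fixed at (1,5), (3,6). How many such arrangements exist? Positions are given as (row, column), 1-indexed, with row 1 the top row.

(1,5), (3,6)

2

Branch on row 2: col 1 → 1; col 2 → 1; col 3 → 0.
Sum: 1 + 1 + 0 = 2.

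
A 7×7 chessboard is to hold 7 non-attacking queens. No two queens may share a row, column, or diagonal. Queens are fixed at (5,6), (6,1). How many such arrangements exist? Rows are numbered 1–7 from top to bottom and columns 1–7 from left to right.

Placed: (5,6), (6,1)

3

Branch on row 1: col 3 → 1; col 4 → 1; col 5 → 1; col 7 → 0.
Sum: 1 + 1 + 1 + 0 = 3.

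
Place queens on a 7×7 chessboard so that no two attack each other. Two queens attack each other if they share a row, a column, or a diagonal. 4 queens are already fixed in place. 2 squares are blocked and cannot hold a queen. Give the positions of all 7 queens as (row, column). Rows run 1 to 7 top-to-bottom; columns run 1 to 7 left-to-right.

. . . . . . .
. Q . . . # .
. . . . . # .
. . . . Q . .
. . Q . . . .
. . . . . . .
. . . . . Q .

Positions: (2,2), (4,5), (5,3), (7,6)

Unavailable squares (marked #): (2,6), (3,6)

Row 1: attacked by (2,2)→{1,2,3}; (4,5)→{2,5}; (5,3)→{3,7}; (7,6)→{6}. Safe: 4. Place at column 4.
Row 3: attacked by (1,4)→{2,4,6}; (2,2)→{1,2,3}; (4,5)→{4,5,6}; (5,3)→{1,3,5}; (7,6)→{2,6}. Blocked: 6. Safe: 7. Place at column 7.
Row 6: attacked by (1,4)→{4}; (2,2)→{2,6}; (3,7)→{4,7}; (4,5)→{3,5,7}; (5,3)→{2,3,4}; (7,6)→{5,6,7}. Safe: 1. Place at column 1.
Columns [4, 2, 7, 5, 3, 1, 6], r−c [-3, 0, -4, -1, 2, 5, 1], r+c [5, 4, 10, 9, 8, 7, 13] are all distinct, so no two queens attack.

(1,4) (2,2) (3,7) (4,5) (5,3) (6,1) (7,6)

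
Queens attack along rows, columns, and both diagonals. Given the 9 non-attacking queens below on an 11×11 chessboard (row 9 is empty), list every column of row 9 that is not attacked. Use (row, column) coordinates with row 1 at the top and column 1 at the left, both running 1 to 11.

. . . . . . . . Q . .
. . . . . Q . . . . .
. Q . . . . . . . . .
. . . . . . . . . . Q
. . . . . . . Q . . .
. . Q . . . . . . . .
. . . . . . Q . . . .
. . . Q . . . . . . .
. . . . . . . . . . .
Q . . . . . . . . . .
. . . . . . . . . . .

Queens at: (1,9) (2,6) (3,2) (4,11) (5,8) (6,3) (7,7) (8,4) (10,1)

columns 10

(1,9) attacks row 9 at column 9 and diagonals 1.
(2,6) attacks row 9 at column 6.
(3,2) attacks row 9 at column 2 and diagonals 8.
(4,11) attacks row 9 at column 11 and diagonals 6.
(5,8) attacks row 9 at column 8 and diagonals 4.
(6,3) attacks row 9 at column 3 and diagonals 6.
(7,7) attacks row 9 at column 7 and diagonals 5, 9.
(8,4) attacks row 9 at column 4 and diagonals 3, 5.
(10,1) attacks row 9 at column 1 and diagonals 2.
Attacked columns: {1, 2, 3, 4, 5, 6, 7, 8, 9, 11}. Safe: {10}.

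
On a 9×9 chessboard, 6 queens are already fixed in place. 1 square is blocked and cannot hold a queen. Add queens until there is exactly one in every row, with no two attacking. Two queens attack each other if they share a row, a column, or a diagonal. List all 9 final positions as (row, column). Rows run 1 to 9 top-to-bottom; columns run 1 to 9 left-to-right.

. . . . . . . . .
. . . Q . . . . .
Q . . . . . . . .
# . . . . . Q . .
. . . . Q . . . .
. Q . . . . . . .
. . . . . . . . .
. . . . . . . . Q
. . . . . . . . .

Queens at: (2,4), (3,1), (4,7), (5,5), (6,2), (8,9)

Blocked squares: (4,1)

Row 1: attacked by (2,4)→{3,4,5}; (3,1)→{1,3}; (4,7)→{4,7}; (5,5)→{1,5,9}; (6,2)→{2,7}; (8,9)→{2,9}. Safe: 6, 8. Place at column 8.
Row 7: attacked by (1,8)→{2,8}; (2,4)→{4,9}; (3,1)→{1,5}; (4,7)→{4,7}; (5,5)→{3,5,7}; (6,2)→{1,2,3}; (8,9)→{8,9}. Safe: 6. Place at column 6.
Row 9: attacked by (1,8)→{8}; (2,4)→{4}; (3,1)→{1,7}; (4,7)→{2,7}; (5,5)→{1,5,9}; (6,2)→{2,5}; (7,6)→{4,6,8}; (8,9)→{8,9}. Safe: 3. Place at column 3.
Columns [8, 4, 1, 7, 5, 2, 6, 9, 3], r−c [-7, -2, 2, -3, 0, 4, 1, -1, 6], r+c [9, 6, 4, 11, 10, 8, 13, 17, 12] are all distinct, so no two queens attack.

(1,8) (2,4) (3,1) (4,7) (5,5) (6,2) (7,6) (8,9) (9,3)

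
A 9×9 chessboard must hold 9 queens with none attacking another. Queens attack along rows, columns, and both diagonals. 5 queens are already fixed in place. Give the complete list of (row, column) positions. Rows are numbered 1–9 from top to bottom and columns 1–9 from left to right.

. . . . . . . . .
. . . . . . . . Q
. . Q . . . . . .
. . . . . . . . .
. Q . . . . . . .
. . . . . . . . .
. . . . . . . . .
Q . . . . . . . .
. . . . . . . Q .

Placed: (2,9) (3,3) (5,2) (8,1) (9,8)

(1,4) (2,9) (3,3) (4,6) (5,2) (6,7) (7,5) (8,1) (9,8)

Row 1: attacked by (2,9)→{8,9}; (3,3)→{1,3,5}; (5,2)→{2,6}; (8,1)→{1,8}; (9,8)→{8}. Safe: 4, 7. Place at column 4.
Row 4: attacked by (1,4)→{1,4,7}; (2,9)→{7,9}; (3,3)→{2,3,4}; (5,2)→{1,2,3}; (8,1)→{1,5}; (9,8)→{3,8}. Safe: 6. Place at column 6.
Row 6: attacked by (1,4)→{4,9}; (2,9)→{5,9}; (3,3)→{3,6}; (4,6)→{4,6,8}; (5,2)→{1,2,3}; (8,1)→{1,3}; (9,8)→{5,8}. Safe: 7. Place at column 7.
Row 7: attacked by (1,4)→{4}; (2,9)→{4,9}; (3,3)→{3,7}; (4,6)→{3,6,9}; (5,2)→{2,4}; (6,7)→{6,7,8}; (8,1)→{1,2}; (9,8)→{6,8}. Safe: 5. Place at column 5.
Columns [4, 9, 3, 6, 2, 7, 5, 1, 8], r−c [-3, -7, 0, -2, 3, -1, 2, 7, 1], r+c [5, 11, 6, 10, 7, 13, 12, 9, 17] are all distinct, so no two queens attack.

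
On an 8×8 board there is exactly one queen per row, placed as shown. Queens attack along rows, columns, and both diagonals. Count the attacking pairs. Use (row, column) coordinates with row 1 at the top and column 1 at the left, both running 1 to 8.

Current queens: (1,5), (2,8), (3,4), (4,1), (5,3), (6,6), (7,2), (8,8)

2

Same column: (2,8)–(8,8) (column 8).
Same diagonal: (6,6)–(8,8) (|6−8| = |6−8| = 2).
Total attacking pairs: 2.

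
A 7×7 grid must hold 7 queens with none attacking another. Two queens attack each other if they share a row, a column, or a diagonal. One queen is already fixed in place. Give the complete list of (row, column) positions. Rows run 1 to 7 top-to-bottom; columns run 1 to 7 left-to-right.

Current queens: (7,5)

Row 1: attacked by (7,5)→{5}. Safe: 1, 2, 3, 4, 6, 7. Place at column 2.
Row 2: attacked by (1,2)→{1,2,3}; (7,5)→{5}. Safe: 4, 6, 7. Place at column 6.
Row 3: attacked by (1,2)→{2,4}; (2,6)→{5,6,7}; (7,5)→{1,5}. Safe: 3. Place at column 3.
Row 4: attacked by (1,2)→{2,5}; (2,6)→{4,6}; (3,3)→{2,3,4}; (7,5)→{2,5}. Safe: 1, 7. Place at column 7.
Row 5: attacked by (1,2)→{2,6}; (2,6)→{3,6}; (3,3)→{1,3,5}; (4,7)→{6,7}; (7,5)→{3,5,7}. Safe: 4. Place at column 4.
Row 6: attacked by (1,2)→{2,7}; (2,6)→{2,6}; (3,3)→{3,6}; (4,7)→{5,7}; (5,4)→{3,4,5}; (7,5)→{4,5,6}. Safe: 1. Place at column 1.
Columns [2, 6, 3, 7, 4, 1, 5], r−c [-1, -4, 0, -3, 1, 5, 2], r+c [3, 8, 6, 11, 9, 7, 12] are all distinct, so no two queens attack.

(1,2) (2,6) (3,3) (4,7) (5,4) (6,1) (7,5)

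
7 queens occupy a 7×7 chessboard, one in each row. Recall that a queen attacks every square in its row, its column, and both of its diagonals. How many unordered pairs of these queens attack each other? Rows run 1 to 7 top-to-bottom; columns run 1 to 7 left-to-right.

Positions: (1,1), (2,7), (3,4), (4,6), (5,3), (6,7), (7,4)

3

Same column: (2,7)–(6,7) (column 7); (3,4)–(7,4) (column 4).
Same diagonal: (3,4)–(6,7) (|3−6| = |4−7| = 3).
Total attacking pairs: 3.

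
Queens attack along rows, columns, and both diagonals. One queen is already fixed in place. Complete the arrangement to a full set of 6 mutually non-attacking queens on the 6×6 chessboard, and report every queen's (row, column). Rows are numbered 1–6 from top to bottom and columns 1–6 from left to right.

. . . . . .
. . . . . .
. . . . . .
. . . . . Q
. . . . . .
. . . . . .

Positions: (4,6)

(1,5) (2,3) (3,1) (4,6) (5,4) (6,2)

Row 1: attacked by (4,6)→{3,6}. Safe: 1, 2, 4, 5. Place at column 5.
Row 2: attacked by (1,5)→{4,5,6}; (4,6)→{4,6}. Safe: 1, 2, 3. Place at column 3.
Row 3: attacked by (1,5)→{3,5}; (2,3)→{2,3,4}; (4,6)→{5,6}. Safe: 1. Place at column 1.
Row 5: attacked by (1,5)→{1,5}; (2,3)→{3,6}; (3,1)→{1,3}; (4,6)→{5,6}. Safe: 2, 4. Place at column 4.
Row 6: attacked by (1,5)→{5}; (2,3)→{3}; (3,1)→{1,4}; (4,6)→{4,6}; (5,4)→{3,4,5}. Safe: 2. Place at column 2.
Columns [5, 3, 1, 6, 4, 2], r−c [-4, -1, 2, -2, 1, 4], r+c [6, 5, 4, 10, 9, 8] are all distinct, so no two queens attack.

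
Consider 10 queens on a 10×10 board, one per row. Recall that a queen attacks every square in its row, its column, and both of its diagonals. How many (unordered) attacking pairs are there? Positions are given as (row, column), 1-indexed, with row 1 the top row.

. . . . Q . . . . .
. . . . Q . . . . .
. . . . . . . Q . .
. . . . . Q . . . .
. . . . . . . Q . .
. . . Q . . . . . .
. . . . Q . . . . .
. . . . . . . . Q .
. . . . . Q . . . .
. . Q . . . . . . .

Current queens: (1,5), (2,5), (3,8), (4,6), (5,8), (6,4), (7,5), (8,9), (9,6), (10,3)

Same column: (1,5)–(2,5) (column 5); (1,5)–(7,5) (column 5); (2,5)–(7,5) (column 5); (3,8)–(5,8) (column 8); (4,6)–(9,6) (column 6).
Same diagonal: (2,5)–(5,8) (|2−5| = |5−8| = 3); (4,6)–(6,4) (|4−6| = |6−4| = 2); (5,8)–(10,3) (|5−10| = |8−3| = 5); (6,4)–(7,5) (|6−7| = |4−5| = 1).
Total attacking pairs: 9.

9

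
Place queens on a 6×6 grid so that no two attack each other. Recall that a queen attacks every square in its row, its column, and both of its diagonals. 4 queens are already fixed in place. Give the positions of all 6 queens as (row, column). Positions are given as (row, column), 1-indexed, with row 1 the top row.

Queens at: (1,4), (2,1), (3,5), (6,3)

(1,4) (2,1) (3,5) (4,2) (5,6) (6,3)

Row 4: attacked by (1,4)→{1,4}; (2,1)→{1,3}; (3,5)→{4,5,6}; (6,3)→{1,3,5}. Safe: 2. Place at column 2.
Row 5: attacked by (1,4)→{4}; (2,1)→{1,4}; (3,5)→{3,5}; (4,2)→{1,2,3}; (6,3)→{2,3,4}. Safe: 6. Place at column 6.
Columns [4, 1, 5, 2, 6, 3], r−c [-3, 1, -2, 2, -1, 3], r+c [5, 3, 8, 6, 11, 9] are all distinct, so no two queens attack.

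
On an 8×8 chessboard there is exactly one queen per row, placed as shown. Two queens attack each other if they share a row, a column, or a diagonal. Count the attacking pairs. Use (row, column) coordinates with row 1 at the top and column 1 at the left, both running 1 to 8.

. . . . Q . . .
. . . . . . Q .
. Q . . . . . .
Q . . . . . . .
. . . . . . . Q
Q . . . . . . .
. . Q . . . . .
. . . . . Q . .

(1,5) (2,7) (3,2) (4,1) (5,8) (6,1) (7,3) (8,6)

Same column: (4,1)–(6,1) (column 1).
Same diagonal: (3,2)–(4,1) (|3−4| = |2−1| = 1).
Total attacking pairs: 2.

2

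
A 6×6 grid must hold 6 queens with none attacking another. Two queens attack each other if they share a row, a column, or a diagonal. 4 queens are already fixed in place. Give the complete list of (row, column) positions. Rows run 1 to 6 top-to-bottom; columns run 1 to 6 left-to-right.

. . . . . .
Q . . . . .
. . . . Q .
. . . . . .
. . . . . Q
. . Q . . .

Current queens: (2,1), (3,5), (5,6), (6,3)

(1,4) (2,1) (3,5) (4,2) (5,6) (6,3)

Row 1: attacked by (2,1)→{1,2}; (3,5)→{3,5}; (5,6)→{2,6}; (6,3)→{3}. Safe: 4. Place at column 4.
Row 4: attacked by (1,4)→{1,4}; (2,1)→{1,3}; (3,5)→{4,5,6}; (5,6)→{5,6}; (6,3)→{1,3,5}. Safe: 2. Place at column 2.
Columns [4, 1, 5, 2, 6, 3], r−c [-3, 1, -2, 2, -1, 3], r+c [5, 3, 8, 6, 11, 9] are all distinct, so no two queens attack.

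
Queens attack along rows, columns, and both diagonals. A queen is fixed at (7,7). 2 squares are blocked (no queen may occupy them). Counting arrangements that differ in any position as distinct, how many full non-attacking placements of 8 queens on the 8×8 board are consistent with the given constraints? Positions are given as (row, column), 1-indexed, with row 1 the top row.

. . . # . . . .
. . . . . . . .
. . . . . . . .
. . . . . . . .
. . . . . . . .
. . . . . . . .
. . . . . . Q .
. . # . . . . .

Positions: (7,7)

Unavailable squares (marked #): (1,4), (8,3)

Branch on row 1: col 2 → 3; col 3 → 5; col 5 → 0; col 6 → 2; col 8 → 2.
Sum: 3 + 5 + 0 + 2 + 2 = 12.

12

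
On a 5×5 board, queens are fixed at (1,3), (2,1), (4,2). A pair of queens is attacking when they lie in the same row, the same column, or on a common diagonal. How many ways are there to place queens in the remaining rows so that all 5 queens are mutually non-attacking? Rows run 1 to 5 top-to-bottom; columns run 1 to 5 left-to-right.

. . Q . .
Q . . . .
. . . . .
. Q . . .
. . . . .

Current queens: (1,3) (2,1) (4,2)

Branch on row 3: col 4 → 1.
Sum: 1 = 1.

1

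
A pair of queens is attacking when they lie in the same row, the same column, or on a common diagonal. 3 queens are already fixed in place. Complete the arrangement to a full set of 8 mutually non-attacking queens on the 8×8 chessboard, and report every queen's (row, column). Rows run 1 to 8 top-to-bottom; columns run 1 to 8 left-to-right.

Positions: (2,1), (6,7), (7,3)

(1,5) (2,1) (3,8) (4,4) (5,2) (6,7) (7,3) (8,6)

Row 1: attacked by (2,1)→{1,2}; (6,7)→{2,7}; (7,3)→{3}. Safe: 4, 5, 6, 8. Place at column 5.
Row 3: attacked by (1,5)→{3,5,7}; (2,1)→{1,2}; (6,7)→{4,7}; (7,3)→{3,7}. Safe: 6, 8. Place at column 8.
Row 4: attacked by (1,5)→{2,5,8}; (2,1)→{1,3}; (3,8)→{7,8}; (6,7)→{5,7}; (7,3)→{3,6}. Safe: 4. Place at column 4.
Row 5: attacked by (1,5)→{1,5}; (2,1)→{1,4}; (3,8)→{6,8}; (4,4)→{3,4,5}; (6,7)→{6,7,8}; (7,3)→{1,3,5}. Safe: 2. Place at column 2.
Row 8: attacked by (1,5)→{5}; (2,1)→{1,7}; (3,8)→{3,8}; (4,4)→{4,8}; (5,2)→{2,5}; (6,7)→{5,7}; (7,3)→{2,3,4}. Safe: 6. Place at column 6.
Columns [5, 1, 8, 4, 2, 7, 3, 6], r−c [-4, 1, -5, 0, 3, -1, 4, 2], r+c [6, 3, 11, 8, 7, 13, 10, 14] are all distinct, so no two queens attack.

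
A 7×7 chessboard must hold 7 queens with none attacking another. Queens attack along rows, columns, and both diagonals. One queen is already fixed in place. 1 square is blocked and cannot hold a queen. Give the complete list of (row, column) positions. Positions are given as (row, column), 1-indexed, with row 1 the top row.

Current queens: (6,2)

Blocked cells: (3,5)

(1,6) (2,1) (3,3) (4,5) (5,7) (6,2) (7,4)

Row 1: attacked by (6,2)→{2,7}. Safe: 1, 3, 4, 5, 6. Place at column 6.
Row 2: attacked by (1,6)→{5,6,7}; (6,2)→{2,6}. Safe: 1, 3, 4. Place at column 1.
Row 3: attacked by (1,6)→{4,6}; (2,1)→{1,2}; (6,2)→{2,5}. Blocked: 5. Safe: 3, 7. Place at column 3.
Row 4: attacked by (1,6)→{3,6}; (2,1)→{1,3}; (3,3)→{2,3,4}; (6,2)→{2,4}. Safe: 5, 7. Place at column 5.
Row 5: attacked by (1,6)→{2,6}; (2,1)→{1,4}; (3,3)→{1,3,5}; (4,5)→{4,5,6}; (6,2)→{1,2,3}. Safe: 7. Place at column 7.
Row 7: attacked by (1,6)→{6}; (2,1)→{1,6}; (3,3)→{3,7}; (4,5)→{2,5}; (5,7)→{5,7}; (6,2)→{1,2,3}. Safe: 4. Place at column 4.
Columns [6, 1, 3, 5, 7, 2, 4], r−c [-5, 1, 0, -1, -2, 4, 3], r+c [7, 3, 6, 9, 12, 8, 11] are all distinct, so no two queens attack.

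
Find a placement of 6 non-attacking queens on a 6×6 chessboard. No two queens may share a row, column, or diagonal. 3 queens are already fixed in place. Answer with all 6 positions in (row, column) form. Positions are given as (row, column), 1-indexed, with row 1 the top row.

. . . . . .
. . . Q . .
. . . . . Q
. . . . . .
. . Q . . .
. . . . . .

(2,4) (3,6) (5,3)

Row 1: attacked by (2,4)→{3,4,5}; (3,6)→{4,6}; (5,3)→{3}. Safe: 1, 2. Place at column 2.
Row 4: attacked by (1,2)→{2,5}; (2,4)→{2,4,6}; (3,6)→{5,6}; (5,3)→{2,3,4}. Safe: 1. Place at column 1.
Row 6: attacked by (1,2)→{2}; (2,4)→{4}; (3,6)→{3,6}; (4,1)→{1,3}; (5,3)→{2,3,4}. Safe: 5. Place at column 5.
Columns [2, 4, 6, 1, 3, 5], r−c [-1, -2, -3, 3, 2, 1], r+c [3, 6, 9, 5, 8, 11] are all distinct, so no two queens attack.

(1,2) (2,4) (3,6) (4,1) (5,3) (6,5)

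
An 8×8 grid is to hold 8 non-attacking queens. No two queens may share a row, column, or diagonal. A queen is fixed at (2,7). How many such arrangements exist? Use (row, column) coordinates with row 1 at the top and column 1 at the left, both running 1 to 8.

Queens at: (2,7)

Branch on row 1: col 1 → 2; col 2 → 2; col 3 → 2; col 4 → 4; col 5 → 6.
Sum: 2 + 2 + 2 + 4 + 6 = 16.

16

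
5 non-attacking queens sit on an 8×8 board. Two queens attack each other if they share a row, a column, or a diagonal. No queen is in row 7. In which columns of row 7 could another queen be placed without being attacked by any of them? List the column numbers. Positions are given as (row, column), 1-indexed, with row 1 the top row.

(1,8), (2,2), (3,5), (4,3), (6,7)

(1,8) attacks row 7 at column 8 and diagonals 2.
(2,2) attacks row 7 at column 2 and diagonals 7.
(3,5) attacks row 7 at column 5 and diagonals 1.
(4,3) attacks row 7 at column 3 and diagonals 6.
(6,7) attacks row 7 at column 7 and diagonals 6, 8.
Attacked columns: {1, 2, 3, 5, 6, 7, 8}. Safe: {4}.

columns 4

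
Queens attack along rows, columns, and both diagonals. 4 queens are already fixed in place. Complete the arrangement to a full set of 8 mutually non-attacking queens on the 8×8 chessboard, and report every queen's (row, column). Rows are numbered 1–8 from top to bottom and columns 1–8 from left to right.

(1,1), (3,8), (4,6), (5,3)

(1,1) (2,5) (3,8) (4,6) (5,3) (6,7) (7,2) (8,4)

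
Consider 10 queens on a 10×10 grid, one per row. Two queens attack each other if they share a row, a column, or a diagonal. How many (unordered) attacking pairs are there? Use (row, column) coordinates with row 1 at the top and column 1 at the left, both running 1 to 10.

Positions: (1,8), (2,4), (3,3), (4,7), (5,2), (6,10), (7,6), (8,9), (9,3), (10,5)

Same column: (3,3)–(9,3) (column 3).
Same diagonal: (2,4)–(3,3) (|2−3| = |4−3| = 1).
Total attacking pairs: 2.

2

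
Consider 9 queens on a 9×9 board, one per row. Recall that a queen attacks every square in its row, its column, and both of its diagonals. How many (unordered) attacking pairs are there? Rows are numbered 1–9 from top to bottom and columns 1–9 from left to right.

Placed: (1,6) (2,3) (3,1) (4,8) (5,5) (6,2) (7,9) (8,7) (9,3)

Same column: (2,3)–(9,3) (column 3).
Same diagonal: (4,8)–(9,3) (|4−9| = |8−3| = 5).
Total attacking pairs: 2.

2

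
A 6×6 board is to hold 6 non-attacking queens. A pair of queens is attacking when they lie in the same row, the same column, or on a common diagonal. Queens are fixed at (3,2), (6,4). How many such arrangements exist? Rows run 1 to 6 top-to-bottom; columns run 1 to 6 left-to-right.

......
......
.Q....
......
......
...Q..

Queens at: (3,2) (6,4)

1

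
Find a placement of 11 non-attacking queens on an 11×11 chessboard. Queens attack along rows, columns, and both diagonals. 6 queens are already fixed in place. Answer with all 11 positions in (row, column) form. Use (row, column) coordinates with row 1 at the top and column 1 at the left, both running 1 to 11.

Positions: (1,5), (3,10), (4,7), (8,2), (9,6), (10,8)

(1,5) (2,3) (3,10) (4,7) (5,4) (6,1) (7,9) (8,2) (9,6) (10,8) (11,11)

Row 2: attacked by (1,5)→{4,5,6}; (3,10)→{9,10,11}; (4,7)→{5,7,9}; (8,2)→{2,8}; (9,6)→{6}; (10,8)→{8}. Safe: 1, 3. Place at column 3.
Row 5: attacked by (1,5)→{1,5,9}; (2,3)→{3,6}; (3,10)→{8,10}; (4,7)→{6,7,8}; (8,2)→{2,5}; (9,6)→{2,6,10}; (10,8)→{3,8}. Safe: 4, 11. Place at column 4.
Row 6: attacked by (1,5)→{5,10}; (2,3)→{3,7}; (3,10)→{7,10}; (4,7)→{5,7,9}; (5,4)→{3,4,5}; (8,2)→{2,4}; (9,6)→{3,6,9}; (10,8)→{4,8}. Safe: 1, 11. Place at column 1.
Row 7: attacked by (1,5)→{5,11}; (2,3)→{3,8}; (3,10)→{6,10}; (4,7)→{4,7,10}; (5,4)→{2,4,6}; (6,1)→{1,2}; (8,2)→{1,2,3}; (9,6)→{4,6,8}; (10,8)→{5,8,11}. Safe: 9. Place at column 9.
Row 11: attacked by (1,5)→{5}; (2,3)→{3}; (3,10)→{2,10}; (4,7)→{7}; (5,4)→{4,10}; (6,1)→{1,6}; (7,9)→{5,9}; (8,2)→{2,5}; (9,6)→{4,6,8}; (10,8)→{7,8,9}. Safe: 11. Place at column 11.
Columns [5, 3, 10, 7, 4, 1, 9, 2, 6, 8, 11], r−c [-4, -1, -7, -3, 1, 5, -2, 6, 3, 2, 0], r+c [6, 5, 13, 11, 9, 7, 16, 10, 15, 18, 22] are all distinct, so no two queens attack.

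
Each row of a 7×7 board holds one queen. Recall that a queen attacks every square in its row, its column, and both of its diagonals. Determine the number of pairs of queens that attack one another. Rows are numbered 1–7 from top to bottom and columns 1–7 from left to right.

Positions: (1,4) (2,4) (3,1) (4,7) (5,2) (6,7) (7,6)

4

Same column: (1,4)–(2,4) (column 4); (4,7)–(6,7) (column 7).
Same diagonal: (1,4)–(4,7) (|1−4| = |4−7| = 3); (6,7)–(7,6) (|6−7| = |7−6| = 1).
Total attacking pairs: 4.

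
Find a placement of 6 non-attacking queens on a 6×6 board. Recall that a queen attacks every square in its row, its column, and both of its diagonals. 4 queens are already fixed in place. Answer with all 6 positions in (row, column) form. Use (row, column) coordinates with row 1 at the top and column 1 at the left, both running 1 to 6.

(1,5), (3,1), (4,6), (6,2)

(1,5) (2,3) (3,1) (4,6) (5,4) (6,2)

Row 2: attacked by (1,5)→{4,5,6}; (3,1)→{1,2}; (4,6)→{4,6}; (6,2)→{2,6}. Safe: 3. Place at column 3.
Row 5: attacked by (1,5)→{1,5}; (2,3)→{3,6}; (3,1)→{1,3}; (4,6)→{5,6}; (6,2)→{1,2,3}. Safe: 4. Place at column 4.
Columns [5, 3, 1, 6, 4, 2], r−c [-4, -1, 2, -2, 1, 4], r+c [6, 5, 4, 10, 9, 8] are all distinct, so no two queens attack.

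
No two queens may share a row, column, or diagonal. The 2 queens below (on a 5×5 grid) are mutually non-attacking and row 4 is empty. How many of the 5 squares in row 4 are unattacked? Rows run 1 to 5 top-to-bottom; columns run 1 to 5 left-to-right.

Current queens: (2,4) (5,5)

2

(2,4) attacks row 4 at column 4 and diagonals 2.
(5,5) attacks row 4 at column 5 and diagonals 4.
Attacked columns: {2, 4, 5}. Safe: {1, 3}.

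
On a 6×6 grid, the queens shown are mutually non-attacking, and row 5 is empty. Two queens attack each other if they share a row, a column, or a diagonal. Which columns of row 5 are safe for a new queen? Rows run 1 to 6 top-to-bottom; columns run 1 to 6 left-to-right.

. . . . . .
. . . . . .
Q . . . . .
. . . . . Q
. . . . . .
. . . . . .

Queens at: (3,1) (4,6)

columns 2, 4

(3,1) attacks row 5 at column 1 and diagonals 3.
(4,6) attacks row 5 at column 6 and diagonals 5.
Attacked columns: {1, 3, 5, 6}. Safe: {2, 4}.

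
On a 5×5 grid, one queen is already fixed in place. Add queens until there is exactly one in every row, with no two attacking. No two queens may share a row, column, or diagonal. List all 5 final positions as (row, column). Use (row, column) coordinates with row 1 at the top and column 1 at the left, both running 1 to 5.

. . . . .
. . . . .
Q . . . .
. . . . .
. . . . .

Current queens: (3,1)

Row 1: attacked by (3,1)→{1,3}. Safe: 2, 4, 5. Place at column 5.
Row 2: attacked by (1,5)→{4,5}; (3,1)→{1,2}. Safe: 3. Place at column 3.
Row 4: attacked by (1,5)→{2,5}; (2,3)→{1,3,5}; (3,1)→{1,2}. Safe: 4. Place at column 4.
Row 5: attacked by (1,5)→{1,5}; (2,3)→{3}; (3,1)→{1,3}; (4,4)→{3,4,5}. Safe: 2. Place at column 2.
Columns [5, 3, 1, 4, 2], r−c [-4, -1, 2, 0, 3], r+c [6, 5, 4, 8, 7] are all distinct, so no two queens attack.

(1,5) (2,3) (3,1) (4,4) (5,2)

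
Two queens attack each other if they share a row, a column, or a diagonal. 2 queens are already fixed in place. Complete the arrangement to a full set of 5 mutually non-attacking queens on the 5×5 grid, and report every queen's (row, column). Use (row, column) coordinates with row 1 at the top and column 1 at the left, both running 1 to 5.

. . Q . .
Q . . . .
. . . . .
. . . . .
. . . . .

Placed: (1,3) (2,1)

Row 3: attacked by (1,3)→{1,3,5}; (2,1)→{1,2}. Safe: 4. Place at column 4.
Row 4: attacked by (1,3)→{3}; (2,1)→{1,3}; (3,4)→{3,4,5}. Safe: 2. Place at column 2.
Row 5: attacked by (1,3)→{3}; (2,1)→{1,4}; (3,4)→{2,4}; (4,2)→{1,2,3}. Safe: 5. Place at column 5.
Columns [3, 1, 4, 2, 5], r−c [-2, 1, -1, 2, 0], r+c [4, 3, 7, 6, 10] are all distinct, so no two queens attack.

(1,3) (2,1) (3,4) (4,2) (5,5)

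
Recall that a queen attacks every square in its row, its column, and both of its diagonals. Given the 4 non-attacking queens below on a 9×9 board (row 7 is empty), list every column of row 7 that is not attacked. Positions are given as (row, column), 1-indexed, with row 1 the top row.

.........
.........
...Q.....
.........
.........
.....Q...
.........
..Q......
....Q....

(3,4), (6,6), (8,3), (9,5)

(3,4) attacks row 7 at column 4 and diagonals 8.
(6,6) attacks row 7 at column 6 and diagonals 5, 7.
(8,3) attacks row 7 at column 3 and diagonals 2, 4.
(9,5) attacks row 7 at column 5 and diagonals 3, 7.
Attacked columns: {2, 3, 4, 5, 6, 7, 8}. Safe: {1, 9}.

columns 1, 9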